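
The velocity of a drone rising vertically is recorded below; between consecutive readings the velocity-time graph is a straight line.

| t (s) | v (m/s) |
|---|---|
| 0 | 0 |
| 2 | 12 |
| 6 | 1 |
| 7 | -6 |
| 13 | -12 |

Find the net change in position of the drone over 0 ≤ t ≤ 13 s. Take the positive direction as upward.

Displacement is the signed area under the v-t curve.
0–2 s: ½(0 + 12)(2) = 12 m
2–6 s: ½(12 + 1)(4) = 26 m
6–7 s: ½(1 + -6)(1) = -2.5 m
7–13 s: ½(-6 + -12)(6) = -54 m
Net displacement = -18.5 m

-18.5 m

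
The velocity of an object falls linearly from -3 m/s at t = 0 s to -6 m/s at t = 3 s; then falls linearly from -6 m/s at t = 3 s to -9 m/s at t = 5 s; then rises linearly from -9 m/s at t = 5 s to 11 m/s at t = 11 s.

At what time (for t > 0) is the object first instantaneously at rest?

t = 7.7 s

v changes sign on 5–11 s (from -9 to 11); the graph is linear there, so v = 0 at t = 5 + (9)·(11 − 5)/(11 − -9) = 7.7 s.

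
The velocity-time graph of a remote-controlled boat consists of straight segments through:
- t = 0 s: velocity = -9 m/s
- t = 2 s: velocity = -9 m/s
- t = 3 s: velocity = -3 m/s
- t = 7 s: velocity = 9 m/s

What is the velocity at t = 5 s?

On 3–7 s the graph is linear from -3 to 9 m/s: v(5) = -3 + (9 − -3)·(5 − 3)/(7 − 3) = 3 m/s.

3 m/s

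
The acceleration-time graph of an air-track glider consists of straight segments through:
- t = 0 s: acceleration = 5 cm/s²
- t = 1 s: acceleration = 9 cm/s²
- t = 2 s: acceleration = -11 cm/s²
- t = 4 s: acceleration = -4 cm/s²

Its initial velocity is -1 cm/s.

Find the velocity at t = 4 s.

Δv equals the area under the a-t graph; then v = v₀ + Δv.
0–1 s: ½(5 + 9)(1) = 7 cm/s
1–2 s: ½(9 + -11)(1) = -1 cm/s
2–4 s: ½(-11 + -4)(2) = -15 cm/s
Δv = -9 cm/s, so v(4) = -1 + (-9) = -10 cm/s.

-10 cm/s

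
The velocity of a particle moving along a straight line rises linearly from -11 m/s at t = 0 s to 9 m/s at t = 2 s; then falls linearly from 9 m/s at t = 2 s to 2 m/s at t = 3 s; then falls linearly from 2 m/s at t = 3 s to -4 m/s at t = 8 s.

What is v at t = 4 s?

0.8 m/s

On 3–8 s the graph is linear from 2 to -4 m/s: v(4) = 2 + (-4 − 2)·(4 − 3)/(8 − 3) = 0.8 m/s.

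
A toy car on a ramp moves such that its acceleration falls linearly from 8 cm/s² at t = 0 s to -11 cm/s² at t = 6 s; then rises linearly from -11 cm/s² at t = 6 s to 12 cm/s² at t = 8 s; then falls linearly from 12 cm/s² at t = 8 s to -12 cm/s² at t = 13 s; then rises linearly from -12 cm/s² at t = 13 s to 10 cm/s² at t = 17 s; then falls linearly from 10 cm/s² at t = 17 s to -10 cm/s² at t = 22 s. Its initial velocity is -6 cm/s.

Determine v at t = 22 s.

Δv equals the area under the a-t graph; then v = v₀ + Δv.
0–6 s: ½(8 + -11)(6) = -9 cm/s
6–8 s: ½(-11 + 12)(2) = 1 cm/s
8–13 s: ½(12 + -12)(5) = 0 cm/s
13–17 s: ½(-12 + 10)(4) = -4 cm/s
17–22 s: ½(10 + -10)(5) = 0 cm/s
Δv = -12 cm/s, so v(22) = -6 + (-12) = -18 cm/s.

-18 cm/s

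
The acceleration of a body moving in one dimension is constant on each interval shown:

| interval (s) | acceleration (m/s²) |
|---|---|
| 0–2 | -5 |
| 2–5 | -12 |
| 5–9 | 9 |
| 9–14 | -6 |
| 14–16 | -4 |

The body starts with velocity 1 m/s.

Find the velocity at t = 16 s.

Δv equals the area under the a-t graph; then v = v₀ + Δv.
0–2 s: -5 × 2 = -10 m/s
2–5 s: -12 × 3 = -36 m/s
5–9 s: 9 × 4 = 36 m/s
9–14 s: -6 × 5 = -30 m/s
14–16 s: -4 × 2 = -8 m/s
Δv = -48 m/s, so v(16) = 1 + (-48) = -47 m/s.

-47 m/s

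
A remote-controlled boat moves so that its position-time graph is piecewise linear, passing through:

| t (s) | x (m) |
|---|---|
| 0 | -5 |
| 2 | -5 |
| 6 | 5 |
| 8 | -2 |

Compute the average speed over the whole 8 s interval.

2.125 m/s

Average speed = (total path length)/(elapsed time); on a piecewise-linear x-t graph the path length is Σ|Δx|.
0–2 s: |Δx| = |-5 − -5| = 0 m
2–6 s: |Δx| = |5 − -5| = 10 m
6–8 s: |Δx| = |-2 − 5| = 7 m
Total path = 17 m; average speed = 17/8 = 2.125 m/s.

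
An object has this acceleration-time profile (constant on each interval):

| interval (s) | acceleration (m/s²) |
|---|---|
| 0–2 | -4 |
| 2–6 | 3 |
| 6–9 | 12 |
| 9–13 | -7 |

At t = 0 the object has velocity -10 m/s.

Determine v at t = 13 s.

2 m/s

Δv equals the area under the a-t graph; then v = v₀ + Δv.
0–2 s: -4 × 2 = -8 m/s
2–6 s: 3 × 4 = 12 m/s
6–9 s: 12 × 3 = 36 m/s
9–13 s: -7 × 4 = -28 m/s
Δv = 12 m/s, so v(13) = -10 + (12) = 2 m/s.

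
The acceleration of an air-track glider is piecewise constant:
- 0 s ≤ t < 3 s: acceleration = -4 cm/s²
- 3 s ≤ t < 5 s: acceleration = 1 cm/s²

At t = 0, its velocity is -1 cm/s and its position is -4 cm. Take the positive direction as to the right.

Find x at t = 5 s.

On each constant-a segment, Δv = aΔt and Δx = v₀Δt + ½aΔt²; chain segment to segment.
0–3 s: v starts -1 cm/s; Δx = -1·3 + ½·-4·3² = -21 cm; v ends -13 cm/s.
3–5 s: v starts -13 cm/s; Δx = -13·2 + ½·1·2² = -24 cm; v ends -11 cm/s.
x(5) = -4 + Σ Δx = -49 cm.

-49 cm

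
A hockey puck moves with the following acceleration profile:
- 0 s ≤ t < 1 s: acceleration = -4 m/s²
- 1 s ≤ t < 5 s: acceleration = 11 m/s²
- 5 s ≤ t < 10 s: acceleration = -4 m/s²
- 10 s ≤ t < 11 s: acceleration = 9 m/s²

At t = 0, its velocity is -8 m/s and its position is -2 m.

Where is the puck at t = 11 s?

154.5 m

On each constant-a segment, Δv = aΔt and Δx = v₀Δt + ½aΔt²; chain segment to segment.
0–1 s: v starts -8 m/s; Δx = -8·1 + ½·-4·1² = -10 m; v ends -12 m/s.
1–5 s: v starts -12 m/s; Δx = -12·4 + ½·11·4² = 40 m; v ends 32 m/s.
5–10 s: v starts 32 m/s; Δx = 32·5 + ½·-4·5² = 110 m; v ends 12 m/s.
10–11 s: v starts 12 m/s; Δx = 12·1 + ½·9·1² = 16.5 m; v ends 21 m/s.
x(11) = -2 + Σ Δx = 154.5 m.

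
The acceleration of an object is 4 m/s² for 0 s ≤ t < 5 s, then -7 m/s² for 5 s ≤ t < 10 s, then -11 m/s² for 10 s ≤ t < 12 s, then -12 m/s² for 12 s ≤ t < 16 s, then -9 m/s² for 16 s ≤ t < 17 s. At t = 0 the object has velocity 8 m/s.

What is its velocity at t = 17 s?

Δv equals the area under the a-t graph; then v = v₀ + Δv.
0–5 s: 4 × 5 = 20 m/s
5–10 s: -7 × 5 = -35 m/s
10–12 s: -11 × 2 = -22 m/s
12–16 s: -12 × 4 = -48 m/s
16–17 s: -9 × 1 = -9 m/s
Δv = -94 m/s, so v(17) = 8 + (-94) = -86 m/s.

-86 m/s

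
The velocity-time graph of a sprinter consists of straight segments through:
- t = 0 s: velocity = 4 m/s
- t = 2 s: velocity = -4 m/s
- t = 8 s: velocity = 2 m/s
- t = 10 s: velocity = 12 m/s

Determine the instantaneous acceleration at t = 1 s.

-4 m/s²

Acceleration is the slope of the v-t graph on 0–2 s: (-4 − 4)/(2 − 0) = -4 m/s².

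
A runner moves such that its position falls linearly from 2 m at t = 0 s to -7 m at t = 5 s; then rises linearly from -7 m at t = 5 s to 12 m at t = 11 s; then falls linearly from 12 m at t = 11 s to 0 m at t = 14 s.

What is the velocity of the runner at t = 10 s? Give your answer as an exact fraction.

19/6 m/s

Velocity is the slope of the x-t graph on 5–11 s: (12 − -7)/(11 − 5) = 19/6 m/s.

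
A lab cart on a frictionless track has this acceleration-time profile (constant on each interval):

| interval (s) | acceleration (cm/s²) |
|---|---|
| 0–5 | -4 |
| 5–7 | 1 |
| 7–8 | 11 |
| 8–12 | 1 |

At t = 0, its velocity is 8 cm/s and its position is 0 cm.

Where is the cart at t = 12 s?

-24.5 cm

On each constant-a segment, Δv = aΔt and Δx = v₀Δt + ½aΔt²; chain segment to segment.
0–5 s: v starts 8 cm/s; Δx = 8·5 + ½·-4·5² = -10 cm; v ends -12 cm/s.
5–7 s: v starts -12 cm/s; Δx = -12·2 + ½·1·2² = -22 cm; v ends -10 cm/s.
7–8 s: v starts -10 cm/s; Δx = -10·1 + ½·11·1² = -4.5 cm; v ends 1 cm/s.
8–12 s: v starts 1 cm/s; Δx = 1·4 + ½·1·4² = 12 cm; v ends 5 cm/s.
x(12) = 0 + Σ Δx = -24.5 cm.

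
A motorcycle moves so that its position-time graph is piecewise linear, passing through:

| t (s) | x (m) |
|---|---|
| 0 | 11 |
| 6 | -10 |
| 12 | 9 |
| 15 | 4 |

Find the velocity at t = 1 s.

-3.5 m/s

Velocity is the slope of the x-t graph on 0–6 s: (-10 − 11)/(6 − 0) = -3.5 m/s.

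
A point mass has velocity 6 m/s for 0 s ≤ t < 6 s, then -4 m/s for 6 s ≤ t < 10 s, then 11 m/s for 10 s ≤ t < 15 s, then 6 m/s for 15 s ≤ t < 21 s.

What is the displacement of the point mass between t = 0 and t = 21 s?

Net displacement equals the area under the velocity-time graph (areas below the axis count negative).
0–6 s: 6 × 6 = 36 m
6–10 s: -4 × 4 = -16 m
10–15 s: 11 × 5 = 55 m
15–21 s: 6 × 6 = 36 m
Net displacement = 111 m

111 m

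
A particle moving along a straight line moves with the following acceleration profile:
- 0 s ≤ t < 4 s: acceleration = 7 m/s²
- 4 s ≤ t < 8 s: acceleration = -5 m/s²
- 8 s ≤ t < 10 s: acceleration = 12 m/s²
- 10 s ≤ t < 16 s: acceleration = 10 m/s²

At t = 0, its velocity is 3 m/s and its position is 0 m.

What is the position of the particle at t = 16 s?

On each constant-a segment, Δv = aΔt and Δx = v₀Δt + ½aΔt²; chain segment to segment.
0–4 s: v starts 3 m/s; Δx = 3·4 + ½·7·4² = 68 m; v ends 31 m/s.
4–8 s: v starts 31 m/s; Δx = 31·4 + ½·-5·4² = 84 m; v ends 11 m/s.
8–10 s: v starts 11 m/s; Δx = 11·2 + ½·12·2² = 46 m; v ends 35 m/s.
10–16 s: v starts 35 m/s; Δx = 35·6 + ½·10·6² = 390 m; v ends 95 m/s.
x(16) = 0 + Σ Δx = 588 m.

588 m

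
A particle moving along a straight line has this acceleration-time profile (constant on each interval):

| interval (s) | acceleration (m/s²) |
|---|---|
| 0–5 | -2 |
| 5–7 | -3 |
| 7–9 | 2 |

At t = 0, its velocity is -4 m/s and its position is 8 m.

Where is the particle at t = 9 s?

On each constant-a segment, Δv = aΔt and Δx = v₀Δt + ½aΔt²; chain segment to segment.
0–5 s: v starts -4 m/s; Δx = -4·5 + ½·-2·5² = -45 m; v ends -14 m/s.
5–7 s: v starts -14 m/s; Δx = -14·2 + ½·-3·2² = -34 m; v ends -20 m/s.
7–9 s: v starts -20 m/s; Δx = -20·2 + ½·2·2² = -36 m; v ends -16 m/s.
x(9) = 8 + Σ Δx = -107 m.

-107 m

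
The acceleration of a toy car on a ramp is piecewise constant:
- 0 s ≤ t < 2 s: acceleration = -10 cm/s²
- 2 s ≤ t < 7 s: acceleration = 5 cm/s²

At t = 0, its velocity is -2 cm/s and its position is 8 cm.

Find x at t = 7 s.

On each constant-a segment, Δv = aΔt and Δx = v₀Δt + ½aΔt²; chain segment to segment.
0–2 s: v starts -2 cm/s; Δx = -2·2 + ½·-10·2² = -24 cm; v ends -22 cm/s.
2–7 s: v starts -22 cm/s; Δx = -22·5 + ½·5·5² = -47.5 cm; v ends 3 cm/s.
x(7) = 8 + Σ Δx = -63.5 cm.

-63.5 cm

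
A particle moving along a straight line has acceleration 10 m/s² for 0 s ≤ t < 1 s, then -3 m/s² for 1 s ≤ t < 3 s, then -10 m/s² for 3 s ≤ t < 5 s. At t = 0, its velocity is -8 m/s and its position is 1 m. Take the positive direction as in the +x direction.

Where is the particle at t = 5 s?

-32 m

On each constant-a segment, Δv = aΔt and Δx = v₀Δt + ½aΔt²; chain segment to segment.
0–1 s: v starts -8 m/s; Δx = -8·1 + ½·10·1² = -3 m; v ends 2 m/s.
1–3 s: v starts 2 m/s; Δx = 2·2 + ½·-3·2² = -2 m; v ends -4 m/s.
3–5 s: v starts -4 m/s; Δx = -4·2 + ½·-10·2² = -28 m; v ends -24 m/s.
x(5) = 1 + Σ Δx = -32 m.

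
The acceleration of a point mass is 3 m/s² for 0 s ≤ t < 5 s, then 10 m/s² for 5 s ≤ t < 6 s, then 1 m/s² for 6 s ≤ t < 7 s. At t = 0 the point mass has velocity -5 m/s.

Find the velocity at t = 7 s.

21 m/s

Δv equals the area under the a-t graph; then v = v₀ + Δv.
0–5 s: 3 × 5 = 15 m/s
5–6 s: 10 × 1 = 10 m/s
6–7 s: 1 × 1 = 1 m/s
Δv = 26 m/s, so v(7) = -5 + (26) = 21 m/s.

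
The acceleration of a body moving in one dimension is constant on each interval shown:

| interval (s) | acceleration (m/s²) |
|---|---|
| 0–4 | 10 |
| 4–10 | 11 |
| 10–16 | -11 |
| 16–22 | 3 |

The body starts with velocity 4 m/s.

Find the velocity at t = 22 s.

62 m/s

Δv equals the area under the a-t graph; then v = v₀ + Δv.
0–4 s: 10 × 4 = 40 m/s
4–10 s: 11 × 6 = 66 m/s
10–16 s: -11 × 6 = -66 m/s
16–22 s: 3 × 6 = 18 m/s
Δv = 58 m/s, so v(22) = 4 + (58) = 62 m/s.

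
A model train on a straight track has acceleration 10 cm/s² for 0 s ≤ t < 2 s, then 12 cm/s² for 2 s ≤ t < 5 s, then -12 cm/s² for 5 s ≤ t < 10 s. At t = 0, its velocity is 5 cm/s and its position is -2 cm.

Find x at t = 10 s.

On each constant-a segment, Δv = aΔt and Δx = v₀Δt + ½aΔt²; chain segment to segment.
0–2 s: v starts 5 cm/s; Δx = 5·2 + ½·10·2² = 30 cm; v ends 25 cm/s.
2–5 s: v starts 25 cm/s; Δx = 25·3 + ½·12·3² = 129 cm; v ends 61 cm/s.
5–10 s: v starts 61 cm/s; Δx = 61·5 + ½·-12·5² = 155 cm; v ends 1 cm/s.
x(10) = -2 + Σ Δx = 312 cm.

312 cm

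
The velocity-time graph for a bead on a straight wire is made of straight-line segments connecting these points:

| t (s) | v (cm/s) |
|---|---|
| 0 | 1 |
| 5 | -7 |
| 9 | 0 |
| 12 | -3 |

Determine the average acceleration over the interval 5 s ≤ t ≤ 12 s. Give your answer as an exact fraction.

Average acceleration = Δv/Δt = (-3 − -7)/(12 − 5) = 4/7 cm/s².

4/7 cm/s²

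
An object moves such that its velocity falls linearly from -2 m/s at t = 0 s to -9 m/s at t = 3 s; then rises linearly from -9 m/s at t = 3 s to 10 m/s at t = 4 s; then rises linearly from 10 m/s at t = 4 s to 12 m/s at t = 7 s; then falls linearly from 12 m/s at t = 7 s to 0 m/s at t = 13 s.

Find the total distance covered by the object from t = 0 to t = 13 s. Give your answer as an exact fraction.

1715/19 m

Distance (not displacement) is the total path length: add the absolute areas under v-t.
0–3 s: |½(-2 + -9)(3)| = 16.5 m
3–4 s: v = 0 at t = 66/19 s; triangle areas 81/38 + 50/19 = 181/38 m
4–7 s: |½(10 + 12)(3)| = 33 m
7–13 s: |½(12 + 0)(6)| = 36 m
Total distance = 1715/19 m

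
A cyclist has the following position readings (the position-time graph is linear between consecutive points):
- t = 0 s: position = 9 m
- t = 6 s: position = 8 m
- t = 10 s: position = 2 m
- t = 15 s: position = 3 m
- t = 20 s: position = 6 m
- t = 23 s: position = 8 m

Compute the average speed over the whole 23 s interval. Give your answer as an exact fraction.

13/23 m/s

Average speed = (total path length)/(elapsed time); on a piecewise-linear x-t graph the path length is Σ|Δx|.
0–6 s: |Δx| = |8 − 9| = 1 m
6–10 s: |Δx| = |2 − 8| = 6 m
10–15 s: |Δx| = |3 − 2| = 1 m
15–20 s: |Δx| = |6 − 3| = 3 m
20–23 s: |Δx| = |8 − 6| = 2 m
Total path = 13 m; average speed = 13/23 = 13/23 m/s.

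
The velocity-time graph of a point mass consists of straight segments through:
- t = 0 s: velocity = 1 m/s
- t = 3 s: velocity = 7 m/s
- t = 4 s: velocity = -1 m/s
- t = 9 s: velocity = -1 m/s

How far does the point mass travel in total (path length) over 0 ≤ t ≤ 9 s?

20.125 m

Total distance travelled is ∫|v| dt — sum the magnitudes of each area piece.
0–3 s: |½(1 + 7)(3)| = 12 m
3–4 s: v = 0 at t = 3.875 s; triangle areas 3.0625 + 0.0625 = 3.125 m
4–9 s: |-1| × 5 = 5 m
Total distance = 20.125 m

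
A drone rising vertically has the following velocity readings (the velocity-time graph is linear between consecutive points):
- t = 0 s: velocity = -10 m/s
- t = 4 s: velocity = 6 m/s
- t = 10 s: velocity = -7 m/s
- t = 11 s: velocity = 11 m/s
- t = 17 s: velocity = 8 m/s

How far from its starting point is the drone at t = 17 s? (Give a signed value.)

48 m

Net displacement equals the area under the velocity-time graph (areas below the axis count negative).
0–4 s: ½(-10 + 6)(4) = -8 m
4–10 s: ½(6 + -7)(6) = -3 m
10–11 s: ½(-7 + 11)(1) = 2 m
11–17 s: ½(11 + 8)(6) = 57 m
Net displacement = 48 m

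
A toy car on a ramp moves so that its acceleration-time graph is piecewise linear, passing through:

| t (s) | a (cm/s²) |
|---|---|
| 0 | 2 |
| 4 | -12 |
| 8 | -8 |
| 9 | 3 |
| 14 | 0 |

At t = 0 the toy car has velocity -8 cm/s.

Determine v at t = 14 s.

Δv equals the area under the a-t graph; then v = v₀ + Δv.
0–4 s: ½(2 + -12)(4) = -20 cm/s
4–8 s: ½(-12 + -8)(4) = -40 cm/s
8–9 s: ½(-8 + 3)(1) = -2.5 cm/s
9–14 s: ½(3 + 0)(5) = 7.5 cm/s
Δv = -55 cm/s, so v(14) = -8 + (-55) = -63 cm/s.

-63 cm/s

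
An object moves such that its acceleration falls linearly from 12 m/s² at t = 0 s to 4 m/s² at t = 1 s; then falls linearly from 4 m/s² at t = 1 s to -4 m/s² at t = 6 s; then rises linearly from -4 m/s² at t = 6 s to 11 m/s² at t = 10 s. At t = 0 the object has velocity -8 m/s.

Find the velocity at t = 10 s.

Δv equals the area under the a-t graph; then v = v₀ + Δv.
0–1 s: ½(12 + 4)(1) = 8 m/s
1–6 s: ½(4 + -4)(5) = 0 m/s
6–10 s: ½(-4 + 11)(4) = 14 m/s
Δv = 22 m/s, so v(10) = -8 + (22) = 14 m/s.

14 m/s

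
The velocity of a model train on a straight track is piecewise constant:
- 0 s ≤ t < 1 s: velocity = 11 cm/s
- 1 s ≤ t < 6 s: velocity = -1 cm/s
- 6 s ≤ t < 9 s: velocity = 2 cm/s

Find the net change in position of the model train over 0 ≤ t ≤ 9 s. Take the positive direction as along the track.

Displacement is the signed area under the v-t curve.
0–1 s: 11 × 1 = 11 cm
1–6 s: -1 × 5 = -5 cm
6–9 s: 2 × 3 = 6 cm
Net displacement = 12 cm

12 cm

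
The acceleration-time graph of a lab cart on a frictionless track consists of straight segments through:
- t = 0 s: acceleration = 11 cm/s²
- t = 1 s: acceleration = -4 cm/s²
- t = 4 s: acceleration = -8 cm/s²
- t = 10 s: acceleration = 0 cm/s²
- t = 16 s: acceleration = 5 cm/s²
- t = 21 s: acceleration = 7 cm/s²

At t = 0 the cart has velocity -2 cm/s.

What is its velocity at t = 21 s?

4.5 cm/s

Δv equals the area under the a-t graph; then v = v₀ + Δv.
0–1 s: ½(11 + -4)(1) = 3.5 cm/s
1–4 s: ½(-4 + -8)(3) = -18 cm/s
4–10 s: ½(-8 + 0)(6) = -24 cm/s
10–16 s: ½(0 + 5)(6) = 15 cm/s
16–21 s: ½(5 + 7)(5) = 30 cm/s
Δv = 6.5 cm/s, so v(21) = -2 + (6.5) = 4.5 cm/s.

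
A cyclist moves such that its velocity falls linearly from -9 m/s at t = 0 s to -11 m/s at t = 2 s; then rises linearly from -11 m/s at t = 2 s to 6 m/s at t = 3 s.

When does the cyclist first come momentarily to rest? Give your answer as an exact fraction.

v changes sign on 2–3 s (from -11 to 6); the graph is linear there, so v = 0 at t = 2 + (11)·(3 − 2)/(6 − -11) = 45/17 s.

t = 45/17 s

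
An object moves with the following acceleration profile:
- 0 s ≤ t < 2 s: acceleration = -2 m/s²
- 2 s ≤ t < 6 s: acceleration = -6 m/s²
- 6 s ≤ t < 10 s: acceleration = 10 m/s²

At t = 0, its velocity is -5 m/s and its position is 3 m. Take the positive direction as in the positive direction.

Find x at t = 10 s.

On each constant-a segment, Δv = aΔt and Δx = v₀Δt + ½aΔt²; chain segment to segment.
0–2 s: v starts -5 m/s; Δx = -5·2 + ½·-2·2² = -14 m; v ends -9 m/s.
2–6 s: v starts -9 m/s; Δx = -9·4 + ½·-6·4² = -84 m; v ends -33 m/s.
6–10 s: v starts -33 m/s; Δx = -33·4 + ½·10·4² = -52 m; v ends 7 m/s.
x(10) = 3 + Σ Δx = -147 m.

-147 m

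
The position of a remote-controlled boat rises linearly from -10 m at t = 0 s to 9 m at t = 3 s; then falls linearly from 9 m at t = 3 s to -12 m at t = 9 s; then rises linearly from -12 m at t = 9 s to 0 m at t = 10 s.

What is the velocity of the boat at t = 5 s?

-3.5 m/s

Velocity is the slope of the x-t graph on 3–9 s: (-12 − 9)/(9 − 3) = -3.5 m/s.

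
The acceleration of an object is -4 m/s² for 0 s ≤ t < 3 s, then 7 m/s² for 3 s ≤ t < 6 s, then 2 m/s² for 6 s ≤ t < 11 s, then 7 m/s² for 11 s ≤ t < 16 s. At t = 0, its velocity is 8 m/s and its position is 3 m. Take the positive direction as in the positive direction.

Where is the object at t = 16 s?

361 m

On each constant-a segment, Δv = aΔt and Δx = v₀Δt + ½aΔt²; chain segment to segment.
0–3 s: v starts 8 m/s; Δx = 8·3 + ½·-4·3² = 6 m; v ends -4 m/s.
3–6 s: v starts -4 m/s; Δx = -4·3 + ½·7·3² = 19.5 m; v ends 17 m/s.
6–11 s: v starts 17 m/s; Δx = 17·5 + ½·2·5² = 110 m; v ends 27 m/s.
11–16 s: v starts 27 m/s; Δx = 27·5 + ½·7·5² = 222.5 m; v ends 62 m/s.
x(16) = 3 + Σ Δx = 361 m.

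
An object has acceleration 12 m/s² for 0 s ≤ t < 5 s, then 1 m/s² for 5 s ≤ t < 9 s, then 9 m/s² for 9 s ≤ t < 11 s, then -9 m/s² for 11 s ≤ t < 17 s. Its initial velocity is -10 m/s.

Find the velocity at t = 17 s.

Δv equals the area under the a-t graph; then v = v₀ + Δv.
0–5 s: 12 × 5 = 60 m/s
5–9 s: 1 × 4 = 4 m/s
9–11 s: 9 × 2 = 18 m/s
11–17 s: -9 × 6 = -54 m/s
Δv = 28 m/s, so v(17) = -10 + (28) = 18 m/s.

18 m/s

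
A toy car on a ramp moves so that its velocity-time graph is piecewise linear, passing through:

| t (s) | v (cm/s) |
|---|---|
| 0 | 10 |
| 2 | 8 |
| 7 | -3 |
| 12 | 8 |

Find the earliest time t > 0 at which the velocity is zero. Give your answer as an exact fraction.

v changes sign on 2–7 s (from 8 to -3); the graph is linear there, so v = 0 at t = 2 + (-8)·(7 − 2)/(-3 − 8) = 62/11 s.

t = 62/11 s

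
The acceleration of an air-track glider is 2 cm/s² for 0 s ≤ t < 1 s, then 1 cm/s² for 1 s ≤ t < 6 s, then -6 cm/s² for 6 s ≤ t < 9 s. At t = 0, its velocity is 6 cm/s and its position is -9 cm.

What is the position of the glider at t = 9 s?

On each constant-a segment, Δv = aΔt and Δx = v₀Δt + ½aΔt²; chain segment to segment.
0–1 s: v starts 6 cm/s; Δx = 6·1 + ½·2·1² = 7 cm; v ends 8 cm/s.
1–6 s: v starts 8 cm/s; Δx = 8·5 + ½·1·5² = 52.5 cm; v ends 13 cm/s.
6–9 s: v starts 13 cm/s; Δx = 13·3 + ½·-6·3² = 12 cm; v ends -5 cm/s.
x(9) = -9 + Σ Δx = 62.5 cm.

62.5 cm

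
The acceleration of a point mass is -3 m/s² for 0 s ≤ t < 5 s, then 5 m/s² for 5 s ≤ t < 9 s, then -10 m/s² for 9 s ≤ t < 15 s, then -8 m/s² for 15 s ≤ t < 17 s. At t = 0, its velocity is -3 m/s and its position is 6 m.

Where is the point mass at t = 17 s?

-378.5 m

On each constant-a segment, Δv = aΔt and Δx = v₀Δt + ½aΔt²; chain segment to segment.
0–5 s: v starts -3 m/s; Δx = -3·5 + ½·-3·5² = -52.5 m; v ends -18 m/s.
5–9 s: v starts -18 m/s; Δx = -18·4 + ½·5·4² = -32 m; v ends 2 m/s.
9–15 s: v starts 2 m/s; Δx = 2·6 + ½·-10·6² = -168 m; v ends -58 m/s.
15–17 s: v starts -58 m/s; Δx = -58·2 + ½·-8·2² = -132 m; v ends -74 m/s.
x(17) = 6 + Σ Δx = -378.5 m.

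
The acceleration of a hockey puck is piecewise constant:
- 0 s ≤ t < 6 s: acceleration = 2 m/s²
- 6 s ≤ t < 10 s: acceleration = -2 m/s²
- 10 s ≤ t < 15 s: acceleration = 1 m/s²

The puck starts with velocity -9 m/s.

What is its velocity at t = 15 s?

Δv equals the area under the a-t graph; then v = v₀ + Δv.
0–6 s: 2 × 6 = 12 m/s
6–10 s: -2 × 4 = -8 m/s
10–15 s: 1 × 5 = 5 m/s
Δv = 9 m/s, so v(15) = -9 + (9) = 0 m/s.

0 m/s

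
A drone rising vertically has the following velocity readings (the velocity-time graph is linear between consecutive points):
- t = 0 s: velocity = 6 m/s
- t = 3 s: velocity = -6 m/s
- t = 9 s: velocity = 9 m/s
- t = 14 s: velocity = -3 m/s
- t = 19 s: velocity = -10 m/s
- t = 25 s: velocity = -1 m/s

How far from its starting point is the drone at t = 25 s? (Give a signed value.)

-41.5 m

Displacement is the signed area under the v-t curve.
0–3 s: ½(6 + -6)(3) = 0 m
3–9 s: ½(-6 + 9)(6) = 9 m
9–14 s: ½(9 + -3)(5) = 15 m
14–19 s: ½(-3 + -10)(5) = -32.5 m
19–25 s: ½(-10 + -1)(6) = -33 m
Net displacement = -41.5 m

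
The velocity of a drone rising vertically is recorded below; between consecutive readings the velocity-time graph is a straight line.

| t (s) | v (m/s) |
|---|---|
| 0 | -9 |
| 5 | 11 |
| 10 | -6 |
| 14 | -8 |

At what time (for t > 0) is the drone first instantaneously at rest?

t = 2.25 s

v changes sign on 0–5 s (from -9 to 11); the graph is linear there, so v = 0 at t = 0 + (9)·(5 − 0)/(11 − -9) = 2.25 s.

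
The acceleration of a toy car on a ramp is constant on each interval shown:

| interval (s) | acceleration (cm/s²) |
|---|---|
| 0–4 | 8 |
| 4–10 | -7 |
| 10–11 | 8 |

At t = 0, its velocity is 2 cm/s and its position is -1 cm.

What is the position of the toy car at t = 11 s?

145 cm

On each constant-a segment, Δv = aΔt and Δx = v₀Δt + ½aΔt²; chain segment to segment.
0–4 s: v starts 2 cm/s; Δx = 2·4 + ½·8·4² = 72 cm; v ends 34 cm/s.
4–10 s: v starts 34 cm/s; Δx = 34·6 + ½·-7·6² = 78 cm; v ends -8 cm/s.
10–11 s: v starts -8 cm/s; Δx = -8·1 + ½·8·1² = -4 cm; v ends 0 cm/s.
x(11) = -1 + Σ Δx = 145 cm.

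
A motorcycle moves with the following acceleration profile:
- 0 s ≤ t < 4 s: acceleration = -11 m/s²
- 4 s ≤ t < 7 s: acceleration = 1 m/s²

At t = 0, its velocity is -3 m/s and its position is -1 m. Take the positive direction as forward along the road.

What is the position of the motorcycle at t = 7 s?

On each constant-a segment, Δv = aΔt and Δx = v₀Δt + ½aΔt²; chain segment to segment.
0–4 s: v starts -3 m/s; Δx = -3·4 + ½·-11·4² = -100 m; v ends -47 m/s.
4–7 s: v starts -47 m/s; Δx = -47·3 + ½·1·3² = -136.5 m; v ends -44 m/s.
x(7) = -1 + Σ Δx = -237.5 m.

-237.5 m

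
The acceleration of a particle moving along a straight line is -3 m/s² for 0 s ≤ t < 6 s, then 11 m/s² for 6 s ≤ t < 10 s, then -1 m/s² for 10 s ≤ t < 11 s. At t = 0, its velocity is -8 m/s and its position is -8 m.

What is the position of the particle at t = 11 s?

On each constant-a segment, Δv = aΔt and Δx = v₀Δt + ½aΔt²; chain segment to segment.
0–6 s: v starts -8 m/s; Δx = -8·6 + ½·-3·6² = -102 m; v ends -26 m/s.
6–10 s: v starts -26 m/s; Δx = -26·4 + ½·11·4² = -16 m; v ends 18 m/s.
10–11 s: v starts 18 m/s; Δx = 18·1 + ½·-1·1² = 17.5 m; v ends 17 m/s.
x(11) = -8 + Σ Δx = -108.5 m.

-108.5 m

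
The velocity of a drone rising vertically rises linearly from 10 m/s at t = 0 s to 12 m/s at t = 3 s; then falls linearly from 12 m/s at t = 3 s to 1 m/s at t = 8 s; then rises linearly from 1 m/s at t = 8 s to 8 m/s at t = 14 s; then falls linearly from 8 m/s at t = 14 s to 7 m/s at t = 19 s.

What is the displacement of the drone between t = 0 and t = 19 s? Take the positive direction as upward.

Displacement is the signed area under the v-t curve.
0–3 s: ½(10 + 12)(3) = 33 m
3–8 s: ½(12 + 1)(5) = 32.5 m
8–14 s: ½(1 + 8)(6) = 27 m
14–19 s: ½(8 + 7)(5) = 37.5 m
Net displacement = 130 m

130 m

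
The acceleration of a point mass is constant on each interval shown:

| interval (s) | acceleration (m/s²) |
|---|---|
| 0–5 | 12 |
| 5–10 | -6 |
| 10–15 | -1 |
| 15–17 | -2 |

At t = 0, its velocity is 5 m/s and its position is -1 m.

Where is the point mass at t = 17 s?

642.5 m

On each constant-a segment, Δv = aΔt and Δx = v₀Δt + ½aΔt²; chain segment to segment.
0–5 s: v starts 5 m/s; Δx = 5·5 + ½·12·5² = 175 m; v ends 65 m/s.
5–10 s: v starts 65 m/s; Δx = 65·5 + ½·-6·5² = 250 m; v ends 35 m/s.
10–15 s: v starts 35 m/s; Δx = 35·5 + ½·-1·5² = 162.5 m; v ends 30 m/s.
15–17 s: v starts 30 m/s; Δx = 30·2 + ½·-2·2² = 56 m; v ends 26 m/s.
x(17) = -1 + Σ Δx = 642.5 m.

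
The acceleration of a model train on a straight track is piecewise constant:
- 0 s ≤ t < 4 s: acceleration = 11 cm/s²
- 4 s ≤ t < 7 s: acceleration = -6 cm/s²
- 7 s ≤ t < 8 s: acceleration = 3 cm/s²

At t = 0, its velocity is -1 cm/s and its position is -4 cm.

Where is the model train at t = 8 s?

On each constant-a segment, Δv = aΔt and Δx = v₀Δt + ½aΔt²; chain segment to segment.
0–4 s: v starts -1 cm/s; Δx = -1·4 + ½·11·4² = 84 cm; v ends 43 cm/s.
4–7 s: v starts 43 cm/s; Δx = 43·3 + ½·-6·3² = 102 cm; v ends 25 cm/s.
7–8 s: v starts 25 cm/s; Δx = 25·1 + ½·3·1² = 26.5 cm; v ends 28 cm/s.
x(8) = -4 + Σ Δx = 208.5 cm.

208.5 cm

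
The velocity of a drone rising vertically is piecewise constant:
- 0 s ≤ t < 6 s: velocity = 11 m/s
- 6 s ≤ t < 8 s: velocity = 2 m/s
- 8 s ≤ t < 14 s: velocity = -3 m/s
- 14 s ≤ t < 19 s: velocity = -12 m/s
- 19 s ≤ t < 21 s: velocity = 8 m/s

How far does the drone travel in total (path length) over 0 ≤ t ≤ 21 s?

Total distance travelled is ∫|v| dt — sum the magnitudes of each area piece.
0–6 s: |11| × 6 = 66 m
6–8 s: |2| × 2 = 4 m
8–14 s: |-3| × 6 = 18 m
14–19 s: |-12| × 5 = 60 m
19–21 s: |8| × 2 = 16 m
Total distance = 164 m

164 m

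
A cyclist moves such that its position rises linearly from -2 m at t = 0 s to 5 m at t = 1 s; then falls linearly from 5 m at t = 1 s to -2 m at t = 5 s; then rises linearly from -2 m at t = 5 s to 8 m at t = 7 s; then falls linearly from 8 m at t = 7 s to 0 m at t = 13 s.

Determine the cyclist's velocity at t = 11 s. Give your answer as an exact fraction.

Velocity is the slope of the x-t graph on 7–13 s: (0 − 8)/(13 − 7) = -4/3 m/s.

-4/3 m/s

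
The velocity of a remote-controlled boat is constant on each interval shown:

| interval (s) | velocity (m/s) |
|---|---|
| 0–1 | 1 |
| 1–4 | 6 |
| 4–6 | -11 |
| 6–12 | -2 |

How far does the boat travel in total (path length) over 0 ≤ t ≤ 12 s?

Distance (not displacement) is the total path length: add the absolute areas under v-t.
0–1 s: |1| × 1 = 1 m
1–4 s: |6| × 3 = 18 m
4–6 s: |-11| × 2 = 22 m
6–12 s: |-2| × 6 = 12 m
Total distance = 53 m

53 m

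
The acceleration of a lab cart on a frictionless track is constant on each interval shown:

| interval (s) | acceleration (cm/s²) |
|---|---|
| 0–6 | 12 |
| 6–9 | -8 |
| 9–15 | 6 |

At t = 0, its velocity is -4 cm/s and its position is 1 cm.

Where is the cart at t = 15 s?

On each constant-a segment, Δv = aΔt and Δx = v₀Δt + ½aΔt²; chain segment to segment.
0–6 s: v starts -4 cm/s; Δx = -4·6 + ½·12·6² = 192 cm; v ends 68 cm/s.
6–9 s: v starts 68 cm/s; Δx = 68·3 + ½·-8·3² = 168 cm; v ends 44 cm/s.
9–15 s: v starts 44 cm/s; Δx = 44·6 + ½·6·6² = 372 cm; v ends 80 cm/s.
x(15) = 1 + Σ Δx = 733 cm.

733 cm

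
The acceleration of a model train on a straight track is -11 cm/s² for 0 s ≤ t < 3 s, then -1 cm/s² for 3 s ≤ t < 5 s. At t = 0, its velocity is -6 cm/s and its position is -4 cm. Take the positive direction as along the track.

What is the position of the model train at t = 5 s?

On each constant-a segment, Δv = aΔt and Δx = v₀Δt + ½aΔt²; chain segment to segment.
0–3 s: v starts -6 cm/s; Δx = -6·3 + ½·-11·3² = -67.5 cm; v ends -39 cm/s.
3–5 s: v starts -39 cm/s; Δx = -39·2 + ½·-1·2² = -80 cm; v ends -41 cm/s.
x(5) = -4 + Σ Δx = -151.5 cm.

-151.5 cm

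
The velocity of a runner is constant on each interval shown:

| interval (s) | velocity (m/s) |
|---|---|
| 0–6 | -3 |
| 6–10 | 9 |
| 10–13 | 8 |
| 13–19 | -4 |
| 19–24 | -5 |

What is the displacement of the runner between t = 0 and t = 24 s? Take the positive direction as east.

Displacement is the signed area under the v-t curve.
0–6 s: -3 × 6 = -18 m
6–10 s: 9 × 4 = 36 m
10–13 s: 8 × 3 = 24 m
13–19 s: -4 × 6 = -24 m
19–24 s: -5 × 5 = -25 m
Net displacement = -7 m

-7 m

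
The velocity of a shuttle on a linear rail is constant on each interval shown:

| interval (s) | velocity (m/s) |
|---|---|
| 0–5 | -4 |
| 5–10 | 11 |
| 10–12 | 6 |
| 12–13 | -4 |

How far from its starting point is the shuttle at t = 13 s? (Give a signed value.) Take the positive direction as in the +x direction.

43 m

Displacement is the signed area under the v-t curve.
0–5 s: -4 × 5 = -20 m
5–10 s: 11 × 5 = 55 m
10–12 s: 6 × 2 = 12 m
12–13 s: -4 × 1 = -4 m
Net displacement = 43 m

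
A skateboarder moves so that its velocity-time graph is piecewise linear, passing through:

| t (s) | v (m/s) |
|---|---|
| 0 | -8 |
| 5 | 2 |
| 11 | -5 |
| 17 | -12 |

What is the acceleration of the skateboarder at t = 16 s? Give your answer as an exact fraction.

-7/6 m/s²

Acceleration is the slope of the v-t graph on 11–17 s: (-12 − -5)/(17 − 11) = -7/6 m/s².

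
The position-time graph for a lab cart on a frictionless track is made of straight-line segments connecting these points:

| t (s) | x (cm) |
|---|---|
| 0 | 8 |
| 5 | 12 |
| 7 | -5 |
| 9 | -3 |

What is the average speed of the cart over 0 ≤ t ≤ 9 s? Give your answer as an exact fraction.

Average speed = (total path length)/(elapsed time); on a piecewise-linear x-t graph the path length is Σ|Δx|.
0–5 s: |Δx| = |12 − 8| = 4 cm
5–7 s: |Δx| = |-5 − 12| = 17 cm
7–9 s: |Δx| = |-3 − -5| = 2 cm
Total path = 23 cm; average speed = 23/9 = 23/9 cm/s.

23/9 cm/s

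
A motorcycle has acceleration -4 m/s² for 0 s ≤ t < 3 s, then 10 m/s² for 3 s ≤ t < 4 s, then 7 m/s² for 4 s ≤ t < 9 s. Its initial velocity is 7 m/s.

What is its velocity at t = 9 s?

40 m/s

Δv equals the area under the a-t graph; then v = v₀ + Δv.
0–3 s: -4 × 3 = -12 m/s
3–4 s: 10 × 1 = 10 m/s
4–9 s: 7 × 5 = 35 m/s
Δv = 33 m/s, so v(9) = 7 + (33) = 40 m/s.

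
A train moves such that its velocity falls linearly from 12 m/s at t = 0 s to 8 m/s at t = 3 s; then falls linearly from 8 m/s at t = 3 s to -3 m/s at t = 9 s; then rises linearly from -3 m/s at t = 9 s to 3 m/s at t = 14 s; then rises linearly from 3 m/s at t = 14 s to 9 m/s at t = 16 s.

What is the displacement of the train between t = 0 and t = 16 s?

Net displacement equals the area under the velocity-time graph (areas below the axis count negative).
0–3 s: ½(12 + 8)(3) = 30 m
3–9 s: ½(8 + -3)(6) = 15 m
9–14 s: ½(-3 + 3)(5) = 0 m
14–16 s: ½(3 + 9)(2) = 12 m
Net displacement = 57 m

57 m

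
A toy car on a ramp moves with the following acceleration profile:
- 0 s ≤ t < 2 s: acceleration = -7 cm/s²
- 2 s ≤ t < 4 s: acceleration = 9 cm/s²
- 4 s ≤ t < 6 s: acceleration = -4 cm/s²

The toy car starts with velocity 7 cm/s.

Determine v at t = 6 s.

3 cm/s

Δv equals the area under the a-t graph; then v = v₀ + Δv.
0–2 s: -7 × 2 = -14 cm/s
2–4 s: 9 × 2 = 18 cm/s
4–6 s: -4 × 2 = -8 cm/s
Δv = -4 cm/s, so v(6) = 7 + (-4) = 3 cm/s.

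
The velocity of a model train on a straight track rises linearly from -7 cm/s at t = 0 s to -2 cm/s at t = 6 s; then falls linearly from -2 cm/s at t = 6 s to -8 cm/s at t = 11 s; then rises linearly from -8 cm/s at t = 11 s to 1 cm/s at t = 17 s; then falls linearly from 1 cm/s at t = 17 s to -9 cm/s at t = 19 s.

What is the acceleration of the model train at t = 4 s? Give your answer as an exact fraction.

Acceleration is the slope of the v-t graph on 0–6 s: (-2 − -7)/(6 − 0) = 5/6 cm/s².

5/6 cm/s²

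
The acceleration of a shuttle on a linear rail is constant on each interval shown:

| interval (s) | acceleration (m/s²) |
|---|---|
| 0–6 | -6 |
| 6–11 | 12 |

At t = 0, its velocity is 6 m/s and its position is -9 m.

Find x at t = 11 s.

-81 m

On each constant-a segment, Δv = aΔt and Δx = v₀Δt + ½aΔt²; chain segment to segment.
0–6 s: v starts 6 m/s; Δx = 6·6 + ½·-6·6² = -72 m; v ends -30 m/s.
6–11 s: v starts -30 m/s; Δx = -30·5 + ½·12·5² = 0 m; v ends 30 m/s.
x(11) = -9 + Σ Δx = -81 m.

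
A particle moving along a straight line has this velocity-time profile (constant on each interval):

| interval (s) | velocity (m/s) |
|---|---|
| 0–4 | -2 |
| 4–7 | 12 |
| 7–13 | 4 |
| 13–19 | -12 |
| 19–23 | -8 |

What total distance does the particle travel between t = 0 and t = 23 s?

172 m

Distance (not displacement) is the total path length: add the absolute areas under v-t.
0–4 s: |-2| × 4 = 8 m
4–7 s: |12| × 3 = 36 m
7–13 s: |4| × 6 = 24 m
13–19 s: |-12| × 6 = 72 m
19–23 s: |-8| × 4 = 32 m
Total distance = 172 m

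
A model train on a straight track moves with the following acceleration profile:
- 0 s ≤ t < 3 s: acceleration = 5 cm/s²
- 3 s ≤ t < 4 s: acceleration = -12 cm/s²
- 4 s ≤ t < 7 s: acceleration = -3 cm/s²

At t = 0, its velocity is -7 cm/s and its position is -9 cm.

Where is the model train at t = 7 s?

On each constant-a segment, Δv = aΔt and Δx = v₀Δt + ½aΔt²; chain segment to segment.
0–3 s: v starts -7 cm/s; Δx = -7·3 + ½·5·3² = 1.5 cm; v ends 8 cm/s.
3–4 s: v starts 8 cm/s; Δx = 8·1 + ½·-12·1² = 2 cm; v ends -4 cm/s.
4–7 s: v starts -4 cm/s; Δx = -4·3 + ½·-3·3² = -25.5 cm; v ends -13 cm/s.
x(7) = -9 + Σ Δx = -31 cm.

-31 cm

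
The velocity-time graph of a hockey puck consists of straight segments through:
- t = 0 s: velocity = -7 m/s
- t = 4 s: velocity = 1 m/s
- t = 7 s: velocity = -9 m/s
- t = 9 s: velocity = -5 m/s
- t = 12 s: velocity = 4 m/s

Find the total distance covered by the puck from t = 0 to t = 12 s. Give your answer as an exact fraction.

Total distance travelled is ∫|v| dt — sum the magnitudes of each area piece.
0–4 s: v = 0 at t = 3.5 s; triangle areas 12.25 + 0.25 = 12.5 m
4–7 s: v = 0 at t = 4.3 s; triangle areas 0.15 + 12.15 = 12.3 m
7–9 s: |½(-9 + -5)(2)| = 14 m
9–12 s: v = 0 at t = 32/3 s; triangle areas 25/6 + 8/3 = 41/6 m
Total distance = 1369/30 m

1369/30 m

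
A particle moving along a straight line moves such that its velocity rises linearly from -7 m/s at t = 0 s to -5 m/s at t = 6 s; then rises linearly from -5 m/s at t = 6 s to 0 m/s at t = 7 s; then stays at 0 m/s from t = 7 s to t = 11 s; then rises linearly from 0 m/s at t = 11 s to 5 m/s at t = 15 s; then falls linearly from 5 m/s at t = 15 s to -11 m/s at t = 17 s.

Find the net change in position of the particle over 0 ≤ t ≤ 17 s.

Displacement is the signed area under the v-t curve.
0–6 s: ½(-7 + -5)(6) = -36 m
6–7 s: ½(-5 + 0)(1) = -2.5 m
7–11 s: 0 × 4 = 0 m
11–15 s: ½(0 + 5)(4) = 10 m
15–17 s: ½(5 + -11)(2) = -6 m
Net displacement = -34.5 m

-34.5 m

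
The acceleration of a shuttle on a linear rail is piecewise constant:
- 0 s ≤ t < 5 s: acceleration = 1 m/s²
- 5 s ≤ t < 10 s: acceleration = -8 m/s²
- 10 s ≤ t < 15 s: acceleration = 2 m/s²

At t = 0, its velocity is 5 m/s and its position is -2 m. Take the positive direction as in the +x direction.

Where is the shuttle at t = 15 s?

On each constant-a segment, Δv = aΔt and Δx = v₀Δt + ½aΔt²; chain segment to segment.
0–5 s: v starts 5 m/s; Δx = 5·5 + ½·1·5² = 37.5 m; v ends 10 m/s.
5–10 s: v starts 10 m/s; Δx = 10·5 + ½·-8·5² = -50 m; v ends -30 m/s.
10–15 s: v starts -30 m/s; Δx = -30·5 + ½·2·5² = -125 m; v ends -20 m/s.
x(15) = -2 + Σ Δx = -139.5 m.

-139.5 m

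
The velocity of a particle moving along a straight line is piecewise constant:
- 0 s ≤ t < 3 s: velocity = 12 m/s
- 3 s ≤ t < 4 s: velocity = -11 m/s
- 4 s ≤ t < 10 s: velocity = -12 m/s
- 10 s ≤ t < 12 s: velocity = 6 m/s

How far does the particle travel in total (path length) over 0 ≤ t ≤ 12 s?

Total distance travelled is ∫|v| dt — sum the magnitudes of each area piece.
0–3 s: |12| × 3 = 36 m
3–4 s: |-11| × 1 = 11 m
4–10 s: |-12| × 6 = 72 m
10–12 s: |6| × 2 = 12 m
Total distance = 131 m

131 m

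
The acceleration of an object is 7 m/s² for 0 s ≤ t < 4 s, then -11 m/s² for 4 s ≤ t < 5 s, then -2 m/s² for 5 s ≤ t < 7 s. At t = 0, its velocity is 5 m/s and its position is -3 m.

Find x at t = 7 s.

On each constant-a segment, Δv = aΔt and Δx = v₀Δt + ½aΔt²; chain segment to segment.
0–4 s: v starts 5 m/s; Δx = 5·4 + ½·7·4² = 76 m; v ends 33 m/s.
4–5 s: v starts 33 m/s; Δx = 33·1 + ½·-11·1² = 27.5 m; v ends 22 m/s.
5–7 s: v starts 22 m/s; Δx = 22·2 + ½·-2·2² = 40 m; v ends 18 m/s.
x(7) = -3 + Σ Δx = 140.5 m.

140.5 m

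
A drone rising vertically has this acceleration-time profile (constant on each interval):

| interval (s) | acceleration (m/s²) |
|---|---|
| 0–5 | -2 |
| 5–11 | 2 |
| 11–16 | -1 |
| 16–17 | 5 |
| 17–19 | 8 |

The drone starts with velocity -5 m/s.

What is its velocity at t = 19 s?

13 m/s

Δv equals the area under the a-t graph; then v = v₀ + Δv.
0–5 s: -2 × 5 = -10 m/s
5–11 s: 2 × 6 = 12 m/s
11–16 s: -1 × 5 = -5 m/s
16–17 s: 5 × 1 = 5 m/s
17–19 s: 8 × 2 = 16 m/s
Δv = 18 m/s, so v(19) = -5 + (18) = 13 m/s.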